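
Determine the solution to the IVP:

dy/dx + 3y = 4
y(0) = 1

General solution: y = 4/3 + Ce^(-3x)
Applying y(0) = 1: C = 1 - 4/3 = -1/3
Particular solution: y = 4/3 - (1/3)e^(-3x)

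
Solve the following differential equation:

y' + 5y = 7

Using integrating factor method:

General solution: y = 7/5 + Ce^(-5x)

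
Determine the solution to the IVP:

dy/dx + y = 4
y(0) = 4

General solution: y = 4 + Ce^(-x)
Applying y(0) = 4: C = 4 - 4 = 0
Particular solution: y = 4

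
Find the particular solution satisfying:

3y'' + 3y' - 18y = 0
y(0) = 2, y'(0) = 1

General solution: y = C₁e^(2x) + C₂e^(-3x)
Applying ICs: C₁ = 7/5, C₂ = 3/5
Particular solution: y = (7/5)e^(2x) + (3/5)e^(-3x)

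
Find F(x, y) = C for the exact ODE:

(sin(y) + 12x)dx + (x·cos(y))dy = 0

Verify exactness: ∂M/∂y = ∂N/∂x ✓
Find F(x,y) such that ∂F/∂x = M, ∂F/∂y = N
Solution: x·sin(y) + 6x² = C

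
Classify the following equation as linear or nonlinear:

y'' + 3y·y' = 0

Nonlinear (product y·y')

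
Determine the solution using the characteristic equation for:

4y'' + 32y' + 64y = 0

Characteristic equation: 4r² + 32r + 64 = 0
Divide by 4: r² + 8r + 16 = 0
Factored: (r + 4)² = 0
Repeated root: r = -4
General solution: y = (C₁ + C₂x)e^(-4x)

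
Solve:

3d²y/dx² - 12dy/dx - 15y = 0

Characteristic equation: 3r² - 12r - 15 = 0
Divide by 3: r² - 4r - 5 = 0
Roots: r = 5, -1 (distinct real)
General solution: y = C₁e^(5x) + C₂e^(-x)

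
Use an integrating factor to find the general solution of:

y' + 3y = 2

Using integrating factor method:

General solution: y = 2/3 + Ce^(-3x)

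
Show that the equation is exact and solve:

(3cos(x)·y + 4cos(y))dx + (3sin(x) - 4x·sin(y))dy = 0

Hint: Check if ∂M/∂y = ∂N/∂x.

Verify exactness: ∂M/∂y = ∂N/∂x ✓
Find F(x,y) such that ∂F/∂x = M, ∂F/∂y = N
Solution: 3sin(x)·y + 4x·cos(y) = C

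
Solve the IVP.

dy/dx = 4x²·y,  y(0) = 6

General solution: y = Ce^(4x³/3)
Applying IC y(0) = 6:
Particular solution: y = 6e^(4x³/3)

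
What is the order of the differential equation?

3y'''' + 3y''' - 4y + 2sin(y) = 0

The order is 4 (highest derivative is of order 4).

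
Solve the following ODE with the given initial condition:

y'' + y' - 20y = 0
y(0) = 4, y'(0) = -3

General solution: y = C₁e^(4x) + C₂e^(-5x)
Applying ICs: C₁ = 17/9, C₂ = 19/9
Particular solution: y = (17/9)e^(4x) + (19/9)e^(-5x)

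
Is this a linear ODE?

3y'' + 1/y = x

No. Nonlinear (1/y term)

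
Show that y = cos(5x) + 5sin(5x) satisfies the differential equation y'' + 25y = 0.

Verification:
y'' = -25cos(5x) - 125sin(5x)
y'' + 25y = 0 ✓

Yes, it is a solution.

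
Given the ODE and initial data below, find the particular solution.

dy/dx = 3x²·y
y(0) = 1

General solution: y = Ce^(x³)
Applying IC y(0) = 1:
Particular solution: y = e^(x³)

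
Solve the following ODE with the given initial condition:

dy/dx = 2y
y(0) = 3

General solution: y = Ce^(2x)
Applying IC y(0) = 3:
Particular solution: y = 3e^(2x)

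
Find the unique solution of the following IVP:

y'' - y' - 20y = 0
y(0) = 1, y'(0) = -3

General solution: y = C₁e^(5x) + C₂e^(-4x)
Applying ICs: C₁ = 1/9, C₂ = 8/9
Particular solution: y = (1/9)e^(5x) + (8/9)e^(-4x)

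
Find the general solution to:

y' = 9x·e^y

Separating variables and integrating:
-e^(-y) = 9x²/2 + C

General solution: y = -ln(C - 9x²/2)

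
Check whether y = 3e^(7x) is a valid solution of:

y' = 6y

Verification:
y = 3e^(7x)
y' = 21e^(7x)
But 6y = 18e^(7x)
y' ≠ 6y — the derivative does not match

No, it is not a solution.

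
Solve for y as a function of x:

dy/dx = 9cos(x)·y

Separating variables and integrating:
ln|y| = 9sin(x) + C

General solution: y = Ce^(9sin(x))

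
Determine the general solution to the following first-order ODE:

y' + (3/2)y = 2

Using integrating factor method:

General solution: y = 4/3 + Ce^(-3x/2)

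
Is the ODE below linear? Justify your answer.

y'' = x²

Yes. Linear (y and its derivatives appear to the first power only, no products of y terms)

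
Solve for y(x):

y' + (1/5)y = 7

Using integrating factor method:

General solution: y = 35 + Ce^(-x/5)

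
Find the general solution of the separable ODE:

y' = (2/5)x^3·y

Separating variables and integrating:
ln|y| = x^4/10 + C

General solution: y = Ce^(x^4/10)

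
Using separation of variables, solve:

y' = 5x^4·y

Separating variables and integrating:
ln|y| = x^5 + C

General solution: y = Ce^(x^5)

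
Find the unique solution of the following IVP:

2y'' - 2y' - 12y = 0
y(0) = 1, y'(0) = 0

General solution: y = C₁e^(3x) + C₂e^(-2x)
Applying ICs: C₁ = 2/5, C₂ = 3/5
Particular solution: y = (2/5)e^(3x) + (3/5)e^(-2x)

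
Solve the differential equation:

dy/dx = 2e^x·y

Separating variables and integrating:
ln|y| = 2e^x + C

General solution: y = Ce^(2e^x)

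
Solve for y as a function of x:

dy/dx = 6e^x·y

Separating variables and integrating:
ln|y| = 6e^x + C

General solution: y = Ce^(6e^x)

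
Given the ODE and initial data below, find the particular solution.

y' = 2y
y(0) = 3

General solution: y = Ce^(2x)
Applying IC y(0) = 3:
Particular solution: y = 3e^(2x)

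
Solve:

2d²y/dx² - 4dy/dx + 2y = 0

Characteristic equation: 2r² - 4r + 2 = 0
Divide by 2: r² - 2r + 1 = 0
Factored: (r - 1)² = 0
Repeated root: r = 1
General solution: y = (C₁ + C₂x)e^x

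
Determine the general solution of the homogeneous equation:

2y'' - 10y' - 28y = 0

Characteristic equation: 2r² - 10r - 28 = 0
Divide by 2: r² - 5r - 14 = 0
Roots: r = 7, -2 (distinct real)
General solution: y = C₁e^(7x) + C₂e^(-2x)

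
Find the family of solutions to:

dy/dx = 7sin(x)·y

Separating variables and integrating:
ln|y| = -7cos(x) + C

General solution: y = Ce^(-7cos(x))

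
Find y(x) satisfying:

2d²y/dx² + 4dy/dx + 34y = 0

Characteristic equation: 2r² + 4r + 34 = 0
Divide by 2: r² + 2r + 17 = 0
Roots: r = -1 ± 4i (complex conjugates)
General solution: y = e^(-x)(C₁cos(4x) + C₂sin(4x))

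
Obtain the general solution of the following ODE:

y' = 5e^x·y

Separating variables and integrating:
ln|y| = 5e^x + C

General solution: y = Ce^(5e^x)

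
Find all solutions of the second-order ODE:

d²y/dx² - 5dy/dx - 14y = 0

Characteristic equation: r² - 5r - 14 = 0
Roots: r = 7, -2 (distinct real)
General solution: y = C₁e^(7x) + C₂e^(-2x)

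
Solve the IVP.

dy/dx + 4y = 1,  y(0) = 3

General solution: y = 1/4 + Ce^(-4x)
Applying y(0) = 3: C = 3 - 1/4 = 11/4
Particular solution: y = 1/4 + (11/4)e^(-4x)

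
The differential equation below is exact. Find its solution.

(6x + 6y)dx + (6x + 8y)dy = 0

Verify exactness: ∂M/∂y = ∂N/∂x ✓
Find F(x,y) such that ∂F/∂x = M, ∂F/∂y = N
Solution: 3x² + 6xy + 4y² = C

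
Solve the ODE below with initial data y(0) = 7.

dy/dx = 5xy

General solution: y = Ce^(5x²/2)
Applying IC y(0) = 7:
Particular solution: y = 7e^(5x²/2)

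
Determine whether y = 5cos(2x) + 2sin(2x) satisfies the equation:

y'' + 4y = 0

Verification:
y'' = -20cos(2x) - 8sin(2x)
y'' + 4y = 0 ✓

Yes, it is a solution.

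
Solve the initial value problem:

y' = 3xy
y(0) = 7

General solution: y = Ce^(3x²/2)
Applying IC y(0) = 7:
Particular solution: y = 7e^(3x²/2)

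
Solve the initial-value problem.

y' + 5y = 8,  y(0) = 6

General solution: y = 8/5 + Ce^(-5x)
Applying y(0) = 6: C = 6 - 8/5 = 22/5
Particular solution: y = 8/5 + (22/5)e^(-5x)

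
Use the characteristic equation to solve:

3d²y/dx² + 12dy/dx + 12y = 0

Characteristic equation: 3r² + 12r + 12 = 0
Divide by 3: r² + 4r + 4 = 0
Factored: (r + 2)² = 0
Repeated root: r = -2
General solution: y = (C₁ + C₂x)e^(-2x)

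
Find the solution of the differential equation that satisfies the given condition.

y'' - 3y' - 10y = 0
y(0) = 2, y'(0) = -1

General solution: y = C₁e^(5x) + C₂e^(-2x)
Applying ICs: C₁ = 3/7, C₂ = 11/7
Particular solution: y = (3/7)e^(5x) + (11/7)e^(-2x)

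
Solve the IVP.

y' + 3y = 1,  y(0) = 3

General solution: y = 1/3 + Ce^(-3x)
Applying y(0) = 3: C = 3 - 1/3 = 8/3
Particular solution: y = 1/3 + (8/3)e^(-3x)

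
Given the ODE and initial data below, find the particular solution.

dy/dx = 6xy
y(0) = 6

General solution: y = Ce^(3x²)
Applying IC y(0) = 6:
Particular solution: y = 6e^(3x²)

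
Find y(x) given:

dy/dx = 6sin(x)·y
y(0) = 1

General solution: y = Ce^(-6cos(x))
Applying IC y(0) = 1:
Particular solution: y = e^(6(1-cos(x)))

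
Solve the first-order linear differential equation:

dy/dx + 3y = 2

Using integrating factor method:

General solution: y = 2/3 + Ce^(-3x)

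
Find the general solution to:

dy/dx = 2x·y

Separating variables and integrating:
ln|y| = x^2 + C

General solution: y = Ce^(x^2)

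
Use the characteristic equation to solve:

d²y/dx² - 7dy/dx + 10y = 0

Characteristic equation: r² - 7r + 10 = 0
Roots: r = 2, 5 (distinct real)
General solution: y = C₁e^(2x) + C₂e^(5x)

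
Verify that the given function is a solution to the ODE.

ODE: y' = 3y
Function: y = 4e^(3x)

Verification:
y = 4e^(3x)
y' = 12e^(3x)
3y = 12e^(3x)
y' = 3y ✓

Yes, it is a solution.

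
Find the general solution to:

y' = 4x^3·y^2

Separating variables and integrating:
-1/y = x^4 + C

General solution: y^-1 = -x^4 + C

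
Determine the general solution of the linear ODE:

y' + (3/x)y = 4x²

Using integrating factor method:

General solution: y = (2/3)x^3 + Cx^(-3)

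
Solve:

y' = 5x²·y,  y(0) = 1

General solution: y = Ce^(5x³/3)
Applying IC y(0) = 1:
Particular solution: y = e^(5x³/3)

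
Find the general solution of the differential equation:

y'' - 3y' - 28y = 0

Characteristic equation: r² - 3r - 28 = 0
Roots: r = 7, -4 (distinct real)
General solution: y = C₁e^(7x) + C₂e^(-4x)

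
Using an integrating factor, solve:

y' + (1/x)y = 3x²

Using integrating factor method:

General solution: y = (3/4)x^3 + C/x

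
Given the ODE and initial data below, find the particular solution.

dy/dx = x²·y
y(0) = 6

General solution: y = Ce^(x³/3)
Applying IC y(0) = 6:
Particular solution: y = 6e^(x³/3)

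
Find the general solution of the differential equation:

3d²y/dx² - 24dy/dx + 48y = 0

Characteristic equation: 3r² - 24r + 48 = 0
Divide by 3: r² - 8r + 16 = 0
Factored: (r - 4)² = 0
Repeated root: r = 4
General solution: y = (C₁ + C₂x)e^(4x)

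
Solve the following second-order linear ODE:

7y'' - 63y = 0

Characteristic equation: 7r² - 63 = 0
Divide by 7: r² - 9 = 0
Roots: r = 3, -3 (distinct real)
General solution: y = C₁e^(3x) + C₂e^(-3x)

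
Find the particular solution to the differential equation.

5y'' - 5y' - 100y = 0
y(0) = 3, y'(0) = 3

General solution: y = C₁e^(5x) + C₂e^(-4x)
Applying ICs: C₁ = 5/3, C₂ = 4/3
Particular solution: y = (5/3)e^(5x) + (4/3)e^(-4x)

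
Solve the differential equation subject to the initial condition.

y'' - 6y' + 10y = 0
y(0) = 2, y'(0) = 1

General solution: y = e^(3x)(C₁cos(x) + C₂sin(x))
Complex roots r = 3 ± i
Applying ICs: C₁ = 2, C₂ = -5
Particular solution: y = e^(3x)(2cos(x) - 5sin(x))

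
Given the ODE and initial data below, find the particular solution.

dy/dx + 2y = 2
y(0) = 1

General solution: y = 1 + Ce^(-2x)
Applying y(0) = 1: C = 1 - 1 = 0
Particular solution: y = 1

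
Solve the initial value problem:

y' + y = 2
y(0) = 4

General solution: y = 2 + Ce^(-x)
Applying y(0) = 4: C = 4 - 2 = 2
Particular solution: y = 2 + 2e^(-x)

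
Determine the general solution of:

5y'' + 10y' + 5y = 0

Characteristic equation: 5r² + 10r + 5 = 0
Divide by 5: r² + 2r + 1 = 0
Factored: (r + 1)² = 0
Repeated root: r = -1
General solution: y = (C₁ + C₂x)e^(-x)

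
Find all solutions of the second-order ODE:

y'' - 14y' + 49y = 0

Characteristic equation: r² - 14r + 49 = 0
Factored: (r - 7)² = 0
Repeated root: r = 7
General solution: y = (C₁ + C₂x)e^(7x)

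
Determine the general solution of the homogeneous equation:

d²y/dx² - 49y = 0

Characteristic equation: r² - 49 = 0
Roots: r = 7, -7 (distinct real)
General solution: y = C₁e^(7x) + C₂e^(-7x)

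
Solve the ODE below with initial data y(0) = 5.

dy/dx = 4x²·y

General solution: y = Ce^(4x³/3)
Applying IC y(0) = 5:
Particular solution: y = 5e^(4x³/3)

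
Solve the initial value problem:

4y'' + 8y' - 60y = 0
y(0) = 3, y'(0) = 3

General solution: y = C₁e^(3x) + C₂e^(-5x)
Applying ICs: C₁ = 9/4, C₂ = 3/4
Particular solution: y = (9/4)e^(3x) + (3/4)e^(-5x)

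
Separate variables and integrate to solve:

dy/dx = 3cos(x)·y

Separating variables and integrating:
ln|y| = 3sin(x) + C

General solution: y = Ce^(3sin(x))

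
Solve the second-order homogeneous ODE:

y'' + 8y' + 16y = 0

Characteristic equation: r² + 8r + 16 = 0
Factored: (r + 4)² = 0
Repeated root: r = -4
General solution: y = (C₁ + C₂x)e^(-4x)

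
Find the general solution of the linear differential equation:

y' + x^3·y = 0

Using integrating factor method:

General solution: y = Ce^(-x^4/4)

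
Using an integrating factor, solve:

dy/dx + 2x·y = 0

Using integrating factor method:

General solution: y = Ce^(-x^2)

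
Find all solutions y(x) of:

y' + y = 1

Using integrating factor method:

General solution: y = 1 + Ce^(-x)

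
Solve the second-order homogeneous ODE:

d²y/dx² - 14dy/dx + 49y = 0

Characteristic equation: r² - 14r + 49 = 0
Factored: (r - 7)² = 0
Repeated root: r = 7
General solution: y = (C₁ + C₂x)e^(7x)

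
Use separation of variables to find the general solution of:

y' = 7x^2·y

Separating variables and integrating:
ln|y| = 7x^3/3 + C

General solution: y = Ce^(7x^3/3)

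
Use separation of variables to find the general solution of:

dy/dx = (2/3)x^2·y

Separating variables and integrating:
ln|y| = 2x^3/9 + C

General solution: y = Ce^(2x^3/9)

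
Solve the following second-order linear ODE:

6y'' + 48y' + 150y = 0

Characteristic equation: 6r² + 48r + 150 = 0
Divide by 6: r² + 8r + 25 = 0
Roots: r = -4 ± 3i (complex conjugates)
General solution: y = e^(-4x)(C₁cos(3x) + C₂sin(3x))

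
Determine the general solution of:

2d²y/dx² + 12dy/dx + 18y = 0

Characteristic equation: 2r² + 12r + 18 = 0
Divide by 2: r² + 6r + 9 = 0
Factored: (r + 3)² = 0
Repeated root: r = -3
General solution: y = (C₁ + C₂x)e^(-3x)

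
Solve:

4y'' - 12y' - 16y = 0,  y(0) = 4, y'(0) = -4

General solution: y = C₁e^(4x) + C₂e^(-x)
Applying ICs: C₁ = 0, C₂ = 4
Particular solution: y = 4e^(-x)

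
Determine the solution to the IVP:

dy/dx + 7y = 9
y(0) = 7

General solution: y = 9/7 + Ce^(-7x)
Applying y(0) = 7: C = 7 - 9/7 = 40/7
Particular solution: y = 9/7 + (40/7)e^(-7x)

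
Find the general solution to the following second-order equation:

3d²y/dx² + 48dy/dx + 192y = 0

Characteristic equation: 3r² + 48r + 192 = 0
Divide by 3: r² + 16r + 64 = 0
Factored: (r + 8)² = 0
Repeated root: r = -8
General solution: y = (C₁ + C₂x)e^(-8x)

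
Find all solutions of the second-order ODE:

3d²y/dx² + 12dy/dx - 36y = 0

Characteristic equation: 3r² + 12r - 36 = 0
Divide by 3: r² + 4r - 12 = 0
Roots: r = 2, -6 (distinct real)
General solution: y = C₁e^(2x) + C₂e^(-6x)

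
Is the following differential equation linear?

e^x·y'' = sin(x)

Yes. Linear (y and its derivatives appear to the first power only, no products of y terms)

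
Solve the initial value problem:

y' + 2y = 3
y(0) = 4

General solution: y = 3/2 + Ce^(-2x)
Applying y(0) = 4: C = 4 - 3/2 = 5/2
Particular solution: y = 3/2 + (5/2)e^(-2x)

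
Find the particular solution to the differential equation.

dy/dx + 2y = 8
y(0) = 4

General solution: y = 4 + Ce^(-2x)
Applying y(0) = 4: C = 4 - 4 = 0
Particular solution: y = 4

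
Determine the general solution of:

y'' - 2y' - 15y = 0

Characteristic equation: r² - 2r - 15 = 0
Roots: r = 5, -3 (distinct real)
General solution: y = C₁e^(5x) + C₂e^(-3x)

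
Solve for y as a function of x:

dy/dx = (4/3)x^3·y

Separating variables and integrating:
ln|y| = x^4/3 + C

General solution: y = Ce^(x^4/3)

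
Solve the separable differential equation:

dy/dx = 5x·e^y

Separating variables and integrating:
-e^(-y) = 5x²/2 + C

General solution: y = -ln(C - 5x²/2)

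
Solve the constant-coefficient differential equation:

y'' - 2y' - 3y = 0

Characteristic equation: r² - 2r - 3 = 0
Roots: r = 3, -1 (distinct real)
General solution: y = C₁e^(3x) + C₂e^(-x)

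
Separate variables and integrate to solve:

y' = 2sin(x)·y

Separating variables and integrating:
ln|y| = -2cos(x) + C

General solution: y = Ce^(-2cos(x))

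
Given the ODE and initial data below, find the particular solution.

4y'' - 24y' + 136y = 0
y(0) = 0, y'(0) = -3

General solution: y = e^(3x)(C₁cos(5x) + C₂sin(5x))
Complex roots r = 3 ± 5i
Applying ICs: C₁ = 0, C₂ = -3/5
Particular solution: y = e^(3x)(-(3/5)sin(5x))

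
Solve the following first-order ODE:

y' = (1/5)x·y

Separating variables and integrating:
ln|y| = x^2/10 + C

General solution: y = Ce^(x^2/10)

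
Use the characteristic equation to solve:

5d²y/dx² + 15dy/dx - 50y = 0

Characteristic equation: 5r² + 15r - 50 = 0
Divide by 5: r² + 3r - 10 = 0
Roots: r = 2, -5 (distinct real)
General solution: y = C₁e^(2x) + C₂e^(-5x)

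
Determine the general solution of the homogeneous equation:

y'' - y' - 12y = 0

Characteristic equation: r² - r - 12 = 0
Roots: r = 4, -3 (distinct real)
General solution: y = C₁e^(4x) + C₂e^(-3x)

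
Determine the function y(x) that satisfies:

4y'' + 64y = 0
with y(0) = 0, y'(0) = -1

General solution: y = C₁cos(4x) + C₂sin(4x)
Complex roots r = ±4i
Applying ICs: C₁ = 0, C₂ = -1/4
Particular solution: y = -(1/4)sin(4x)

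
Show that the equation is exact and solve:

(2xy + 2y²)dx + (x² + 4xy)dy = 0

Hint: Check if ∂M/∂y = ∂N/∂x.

Verify exactness: ∂M/∂y = ∂N/∂x ✓
Find F(x,y) such that ∂F/∂x = M, ∂F/∂y = N
Solution: x²y + 2xy² = C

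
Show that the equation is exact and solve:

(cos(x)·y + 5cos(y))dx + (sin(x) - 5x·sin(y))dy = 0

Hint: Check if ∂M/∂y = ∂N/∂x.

Verify exactness: ∂M/∂y = ∂N/∂x ✓
Find F(x,y) such that ∂F/∂x = M, ∂F/∂y = N
Solution: sin(x)·y + 5x·cos(y) = C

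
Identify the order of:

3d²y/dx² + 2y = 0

The order is 2 (highest derivative is of order 2).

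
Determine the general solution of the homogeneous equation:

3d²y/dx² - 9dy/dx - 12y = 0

Characteristic equation: 3r² - 9r - 12 = 0
Divide by 3: r² - 3r - 4 = 0
Roots: r = 4, -1 (distinct real)
General solution: y = C₁e^(4x) + C₂e^(-x)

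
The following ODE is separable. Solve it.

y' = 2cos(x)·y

Separating variables and integrating:
ln|y| = 2sin(x) + C

General solution: y = Ce^(2sin(x))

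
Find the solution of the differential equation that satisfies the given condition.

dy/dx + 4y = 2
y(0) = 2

General solution: y = 1/2 + Ce^(-4x)
Applying y(0) = 2: C = 2 - 1/2 = 3/2
Particular solution: y = 1/2 + (3/2)e^(-4x)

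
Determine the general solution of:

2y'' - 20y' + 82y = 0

Characteristic equation: 2r² - 20r + 82 = 0
Divide by 2: r² - 10r + 41 = 0
Roots: r = 5 ± 4i (complex conjugates)
General solution: y = e^(5x)(C₁cos(4x) + C₂sin(4x))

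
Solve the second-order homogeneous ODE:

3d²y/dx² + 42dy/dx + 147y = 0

Characteristic equation: 3r² + 42r + 147 = 0
Divide by 3: r² + 14r + 49 = 0
Factored: (r + 7)² = 0
Repeated root: r = -7
General solution: y = (C₁ + C₂x)e^(-7x)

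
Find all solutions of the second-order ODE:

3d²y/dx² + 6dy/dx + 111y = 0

Characteristic equation: 3r² + 6r + 111 = 0
Divide by 3: r² + 2r + 37 = 0
Roots: r = -1 ± 6i (complex conjugates)
General solution: y = e^(-x)(C₁cos(6x) + C₂sin(6x))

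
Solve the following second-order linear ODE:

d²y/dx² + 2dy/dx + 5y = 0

Characteristic equation: r² + 2r + 5 = 0
Roots: r = -1 ± 2i (complex conjugates)
General solution: y = e^(-x)(C₁cos(2x) + C₂sin(2x))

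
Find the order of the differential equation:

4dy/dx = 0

The order is 1 (highest derivative is of order 1).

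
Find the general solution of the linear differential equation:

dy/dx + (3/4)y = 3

Using integrating factor method:

General solution: y = 4 + Ce^(-3x/4)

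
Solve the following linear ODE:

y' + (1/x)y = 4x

Using integrating factor method:

General solution: y = (4/3)x^2 + C/x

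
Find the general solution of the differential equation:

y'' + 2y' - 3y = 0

Characteristic equation: r² + 2r - 3 = 0
Roots: r = 1, -3 (distinct real)
General solution: y = C₁e^x + C₂e^(-3x)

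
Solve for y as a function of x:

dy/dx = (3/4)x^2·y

Separating variables and integrating:
ln|y| = x^3/4 + C

General solution: y = Ce^(x^3/4)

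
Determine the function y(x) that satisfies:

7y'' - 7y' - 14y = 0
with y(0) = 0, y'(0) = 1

General solution: y = C₁e^(2x) + C₂e^(-x)
Applying ICs: C₁ = 1/3, C₂ = -1/3
Particular solution: y = (1/3)e^(2x) - (1/3)e^(-x)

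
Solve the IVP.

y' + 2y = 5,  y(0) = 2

General solution: y = 5/2 + Ce^(-2x)
Applying y(0) = 2: C = 2 - 5/2 = -1/2
Particular solution: y = 5/2 - (1/2)e^(-2x)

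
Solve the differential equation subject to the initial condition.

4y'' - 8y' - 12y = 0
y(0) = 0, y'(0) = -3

General solution: y = C₁e^(3x) + C₂e^(-x)
Applying ICs: C₁ = -3/4, C₂ = 3/4
Particular solution: y = -(3/4)e^(3x) + (3/4)e^(-x)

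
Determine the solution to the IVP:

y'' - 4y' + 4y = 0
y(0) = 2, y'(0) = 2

General solution: y = (C₁ + C₂x)e^(2x)
Repeated root r = 2
Applying ICs: C₁ = 2, C₂ = -2
Particular solution: y = (2 - 2x)e^(2x)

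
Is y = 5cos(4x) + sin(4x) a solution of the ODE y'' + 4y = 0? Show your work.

Verification:
y'' = -80cos(4x) - 16sin(4x)
y'' + 4y ≠ 0 (frequency mismatch: got 16 instead of 4)

No, it is not a solution.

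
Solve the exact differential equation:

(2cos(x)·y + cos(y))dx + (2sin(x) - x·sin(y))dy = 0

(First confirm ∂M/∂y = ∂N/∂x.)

Verify exactness: ∂M/∂y = ∂N/∂x ✓
Find F(x,y) such that ∂F/∂x = M, ∂F/∂y = N
Solution: 2sin(x)·y + x·cos(y) = C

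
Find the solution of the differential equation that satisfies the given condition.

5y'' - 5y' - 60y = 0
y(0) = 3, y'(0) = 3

General solution: y = C₁e^(4x) + C₂e^(-3x)
Applying ICs: C₁ = 12/7, C₂ = 9/7
Particular solution: y = (12/7)e^(4x) + (9/7)e^(-3x)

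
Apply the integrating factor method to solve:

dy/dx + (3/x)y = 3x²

Using integrating factor method:

General solution: y = (1/2)x^3 + Cx^(-3)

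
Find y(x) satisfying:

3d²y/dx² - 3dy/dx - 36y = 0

Characteristic equation: 3r² - 3r - 36 = 0
Divide by 3: r² - r - 12 = 0
Roots: r = 4, -3 (distinct real)
General solution: y = C₁e^(4x) + C₂e^(-3x)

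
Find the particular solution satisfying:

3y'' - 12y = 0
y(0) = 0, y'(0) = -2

General solution: y = C₁e^(2x) + C₂e^(-2x)
Applying ICs: C₁ = -1/2, C₂ = 1/2
Particular solution: y = -(1/2)e^(2x) + (1/2)e^(-2x)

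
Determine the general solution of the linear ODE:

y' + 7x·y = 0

Using integrating factor method:

General solution: y = Ce^(-7x^2/2)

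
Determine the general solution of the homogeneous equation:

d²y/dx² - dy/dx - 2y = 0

Characteristic equation: r² - r - 2 = 0
Roots: r = 2, -1 (distinct real)
General solution: y = C₁e^(2x) + C₂e^(-x)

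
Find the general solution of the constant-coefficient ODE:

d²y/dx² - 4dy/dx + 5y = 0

Characteristic equation: r² - 4r + 5 = 0
Roots: r = 2 ± i (complex conjugates)
General solution: y = e^(2x)(C₁cos(x) + C₂sin(x))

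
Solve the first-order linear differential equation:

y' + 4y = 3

Using integrating factor method:

General solution: y = 3/4 + Ce^(-4x)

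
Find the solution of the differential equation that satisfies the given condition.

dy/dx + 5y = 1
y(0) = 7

General solution: y = 1/5 + Ce^(-5x)
Applying y(0) = 7: C = 7 - 1/5 = 34/5
Particular solution: y = 1/5 + (34/5)e^(-5x)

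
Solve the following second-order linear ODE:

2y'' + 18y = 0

Characteristic equation: 2r² + 18 = 0
Divide by 2: r² + 9 = 0
Roots: r = ±3i (complex conjugates)
General solution: y = C₁cos(3x) + C₂sin(3x)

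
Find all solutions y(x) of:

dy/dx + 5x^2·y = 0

Using integrating factor method:

General solution: y = Ce^(-5x^3/3)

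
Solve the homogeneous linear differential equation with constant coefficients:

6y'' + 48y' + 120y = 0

Characteristic equation: 6r² + 48r + 120 = 0
Divide by 6: r² + 8r + 20 = 0
Roots: r = -4 ± 2i (complex conjugates)
General solution: y = e^(-4x)(C₁cos(2x) + C₂sin(2x))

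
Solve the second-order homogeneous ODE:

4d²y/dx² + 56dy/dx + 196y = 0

Characteristic equation: 4r² + 56r + 196 = 0
Divide by 4: r² + 14r + 49 = 0
Factored: (r + 7)² = 0
Repeated root: r = -7
General solution: y = (C₁ + C₂x)e^(-7x)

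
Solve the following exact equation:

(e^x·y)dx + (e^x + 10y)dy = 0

Verify exactness: ∂M/∂y = ∂N/∂x ✓
Find F(x,y) such that ∂F/∂x = M, ∂F/∂y = N
Solution: e^x·y + 5y² = C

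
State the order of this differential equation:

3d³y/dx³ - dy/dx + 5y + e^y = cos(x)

The order is 3 (highest derivative is of order 3).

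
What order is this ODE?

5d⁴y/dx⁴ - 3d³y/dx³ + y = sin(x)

The order is 4 (highest derivative is of order 4).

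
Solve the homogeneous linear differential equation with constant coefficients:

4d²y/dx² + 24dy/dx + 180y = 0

Characteristic equation: 4r² + 24r + 180 = 0
Divide by 4: r² + 6r + 45 = 0
Roots: r = -3 ± 6i (complex conjugates)
General solution: y = e^(-3x)(C₁cos(6x) + C₂sin(6x))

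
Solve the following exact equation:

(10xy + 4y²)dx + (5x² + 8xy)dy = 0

Verify exactness: ∂M/∂y = ∂N/∂x ✓
Find F(x,y) such that ∂F/∂x = M, ∂F/∂y = N
Solution: 5x²y + 4xy² = C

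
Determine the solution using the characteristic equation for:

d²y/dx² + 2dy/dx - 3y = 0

Characteristic equation: r² + 2r - 3 = 0
Roots: r = 1, -3 (distinct real)
General solution: y = C₁e^x + C₂e^(-3x)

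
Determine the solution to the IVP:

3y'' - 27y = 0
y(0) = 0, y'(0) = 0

General solution: y = C₁e^(3x) + C₂e^(-3x)
Applying ICs: C₁ = 0, C₂ = 0
Particular solution: y = 0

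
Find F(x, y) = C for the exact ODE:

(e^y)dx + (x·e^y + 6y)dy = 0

Verify exactness: ∂M/∂y = ∂N/∂x ✓
Find F(x,y) such that ∂F/∂x = M, ∂F/∂y = N
Solution: x·e^y + 3y² = C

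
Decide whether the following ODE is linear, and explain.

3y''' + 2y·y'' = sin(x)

Nonlinear (y·y'' term)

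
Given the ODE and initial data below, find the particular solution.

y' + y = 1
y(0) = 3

General solution: y = 1 + Ce^(-x)
Applying y(0) = 3: C = 3 - 1 = 2
Particular solution: y = 1 + 2e^(-x)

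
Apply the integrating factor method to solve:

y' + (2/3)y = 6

Using integrating factor method:

General solution: y = 9 + Ce^(-2x/3)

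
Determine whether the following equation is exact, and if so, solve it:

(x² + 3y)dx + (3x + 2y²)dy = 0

Verify exactness: ∂M/∂y = ∂N/∂x ✓
Find F(x,y) such that ∂F/∂x = M, ∂F/∂y = N
Solution: x³/3 + 3xy + 2y³/3 = C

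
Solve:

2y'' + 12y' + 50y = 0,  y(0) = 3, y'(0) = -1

General solution: y = e^(-3x)(C₁cos(4x) + C₂sin(4x))
Complex roots r = -3 ± 4i
Applying ICs: C₁ = 3, C₂ = 2
Particular solution: y = e^(-3x)(3cos(4x) + 2sin(4x))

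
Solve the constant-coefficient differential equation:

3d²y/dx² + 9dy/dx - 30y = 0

Characteristic equation: 3r² + 9r - 30 = 0
Divide by 3: r² + 3r - 10 = 0
Roots: r = 2, -5 (distinct real)
General solution: y = C₁e^(2x) + C₂e^(-5x)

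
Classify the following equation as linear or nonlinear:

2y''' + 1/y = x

Nonlinear (1/y term)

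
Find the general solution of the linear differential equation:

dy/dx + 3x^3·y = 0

Using integrating factor method:

General solution: y = Ce^(-3x^4/4)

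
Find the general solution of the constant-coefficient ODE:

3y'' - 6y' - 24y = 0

Characteristic equation: 3r² - 6r - 24 = 0
Divide by 3: r² - 2r - 8 = 0
Roots: r = 4, -2 (distinct real)
General solution: y = C₁e^(4x) + C₂e^(-2x)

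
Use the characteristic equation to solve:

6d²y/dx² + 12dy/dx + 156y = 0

Characteristic equation: 6r² + 12r + 156 = 0
Divide by 6: r² + 2r + 26 = 0
Roots: r = -1 ± 5i (complex conjugates)
General solution: y = e^(-x)(C₁cos(5x) + C₂sin(5x))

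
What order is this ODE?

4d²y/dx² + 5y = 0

The order is 2 (highest derivative is of order 2).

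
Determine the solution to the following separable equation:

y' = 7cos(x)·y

Separating variables and integrating:
ln|y| = 7sin(x) + C

General solution: y = Ce^(7sin(x))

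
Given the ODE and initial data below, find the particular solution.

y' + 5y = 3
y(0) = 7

General solution: y = 3/5 + Ce^(-5x)
Applying y(0) = 7: C = 7 - 3/5 = 32/5
Particular solution: y = 3/5 + (32/5)e^(-5x)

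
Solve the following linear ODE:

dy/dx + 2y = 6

Using integrating factor method:

General solution: y = 3 + Ce^(-2x)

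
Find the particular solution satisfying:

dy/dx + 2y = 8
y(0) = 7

General solution: y = 4 + Ce^(-2x)
Applying y(0) = 7: C = 7 - 4 = 3
Particular solution: y = 4 + 3e^(-2x)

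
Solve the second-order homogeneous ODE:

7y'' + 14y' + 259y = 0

Characteristic equation: 7r² + 14r + 259 = 0
Divide by 7: r² + 2r + 37 = 0
Roots: r = -1 ± 6i (complex conjugates)
General solution: y = e^(-x)(C₁cos(6x) + C₂sin(6x))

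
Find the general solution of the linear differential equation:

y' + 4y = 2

Using integrating factor method:

General solution: y = 1/2 + Ce^(-4x)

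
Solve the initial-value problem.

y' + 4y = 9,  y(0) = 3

General solution: y = 9/4 + Ce^(-4x)
Applying y(0) = 3: C = 3 - 9/4 = 3/4
Particular solution: y = 9/4 + (3/4)e^(-4x)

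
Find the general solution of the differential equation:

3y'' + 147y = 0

Characteristic equation: 3r² + 147 = 0
Divide by 3: r² + 49 = 0
Roots: r = ±7i (complex conjugates)
General solution: y = C₁cos(7x) + C₂sin(7x)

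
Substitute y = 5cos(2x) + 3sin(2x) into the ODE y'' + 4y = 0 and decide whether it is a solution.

Verification:
y'' = -20cos(2x) - 12sin(2x)
y'' + 4y = 0 ✓

Yes, it is a solution.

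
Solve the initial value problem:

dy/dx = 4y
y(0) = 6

General solution: y = Ce^(4x)
Applying IC y(0) = 6:
Particular solution: y = 6e^(4x)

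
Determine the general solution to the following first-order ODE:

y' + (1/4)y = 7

Using integrating factor method:

General solution: y = 28 + Ce^(-x/4)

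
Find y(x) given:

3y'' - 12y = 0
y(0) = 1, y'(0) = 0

General solution: y = C₁e^(2x) + C₂e^(-2x)
Applying ICs: C₁ = 1/2, C₂ = 1/2
Particular solution: y = (1/2)e^(2x) + (1/2)e^(-2x)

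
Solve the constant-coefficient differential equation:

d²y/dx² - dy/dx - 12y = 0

Characteristic equation: r² - r - 12 = 0
Roots: r = 4, -3 (distinct real)
General solution: y = C₁e^(4x) + C₂e^(-3x)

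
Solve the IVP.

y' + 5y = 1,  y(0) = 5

General solution: y = 1/5 + Ce^(-5x)
Applying y(0) = 5: C = 5 - 1/5 = 24/5
Particular solution: y = 1/5 + (24/5)e^(-5x)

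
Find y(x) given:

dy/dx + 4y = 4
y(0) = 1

General solution: y = 1 + Ce^(-4x)
Applying y(0) = 1: C = 1 - 1 = 0
Particular solution: y = 1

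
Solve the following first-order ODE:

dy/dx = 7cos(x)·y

Separating variables and integrating:
ln|y| = 7sin(x) + C

General solution: y = Ce^(7sin(x))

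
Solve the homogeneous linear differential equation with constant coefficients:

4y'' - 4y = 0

Characteristic equation: 4r² - 4 = 0
Divide by 4: r² - 1 = 0
Roots: r = 1, -1 (distinct real)
General solution: y = C₁e^x + C₂e^(-x)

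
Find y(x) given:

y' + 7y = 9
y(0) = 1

General solution: y = 9/7 + Ce^(-7x)
Applying y(0) = 1: C = 1 - 9/7 = -2/7
Particular solution: y = 9/7 - (2/7)e^(-7x)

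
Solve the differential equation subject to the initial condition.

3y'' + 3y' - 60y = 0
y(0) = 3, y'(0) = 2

General solution: y = C₁e^(4x) + C₂e^(-5x)
Applying ICs: C₁ = 17/9, C₂ = 10/9
Particular solution: y = (17/9)e^(4x) + (10/9)e^(-5x)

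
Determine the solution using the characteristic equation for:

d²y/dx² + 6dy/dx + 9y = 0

Characteristic equation: r² + 6r + 9 = 0
Factored: (r + 3)² = 0
Repeated root: r = -3
General solution: y = (C₁ + C₂x)e^(-3x)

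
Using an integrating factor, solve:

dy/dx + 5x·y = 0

Using integrating factor method:

General solution: y = Ce^(-5x^2/2)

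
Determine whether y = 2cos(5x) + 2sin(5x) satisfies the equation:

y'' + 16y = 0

Verification:
y'' = -50cos(5x) - 50sin(5x)
y'' + 16y ≠ 0 (frequency mismatch: got 25 instead of 16)

No, it is not a solution.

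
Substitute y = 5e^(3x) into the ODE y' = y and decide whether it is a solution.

Verification:
y = 5e^(3x)
y' = 15e^(3x)
But y = 5e^(3x)
y' ≠ y — the derivative does not match

No, it is not a solution.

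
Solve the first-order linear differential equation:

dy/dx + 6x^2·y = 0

Using integrating factor method:

General solution: y = Ce^(-2x^3)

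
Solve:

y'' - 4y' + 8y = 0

Characteristic equation: r² - 4r + 8 = 0
Roots: r = 2 ± 2i (complex conjugates)
General solution: y = e^(2x)(C₁cos(2x) + C₂sin(2x))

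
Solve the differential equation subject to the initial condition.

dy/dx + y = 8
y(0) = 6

General solution: y = 8 + Ce^(-x)
Applying y(0) = 6: C = 6 - 8 = -2
Particular solution: y = 8 - 2e^(-x)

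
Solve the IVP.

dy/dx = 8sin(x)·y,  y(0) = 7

General solution: y = Ce^(-8cos(x))
Applying IC y(0) = 7:
Particular solution: y = 7e^(8(1-cos(x)))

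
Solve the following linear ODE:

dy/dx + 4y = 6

Using integrating factor method:

General solution: y = 3/2 + Ce^(-4x)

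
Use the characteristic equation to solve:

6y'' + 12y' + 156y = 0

Characteristic equation: 6r² + 12r + 156 = 0
Divide by 6: r² + 2r + 26 = 0
Roots: r = -1 ± 5i (complex conjugates)
General solution: y = e^(-x)(C₁cos(5x) + C₂sin(5x))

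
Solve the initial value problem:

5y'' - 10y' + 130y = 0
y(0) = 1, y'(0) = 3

General solution: y = e^x(C₁cos(5x) + C₂sin(5x))
Complex roots r = 1 ± 5i
Applying ICs: C₁ = 1, C₂ = 2/5
Particular solution: y = e^x(cos(5x) + (2/5)sin(5x))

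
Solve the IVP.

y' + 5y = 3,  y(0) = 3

General solution: y = 3/5 + Ce^(-5x)
Applying y(0) = 3: C = 3 - 3/5 = 12/5
Particular solution: y = 3/5 + (12/5)e^(-5x)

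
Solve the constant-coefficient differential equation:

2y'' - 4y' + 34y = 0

Characteristic equation: 2r² - 4r + 34 = 0
Divide by 2: r² - 2r + 17 = 0
Roots: r = 1 ± 4i (complex conjugates)
General solution: y = e^x(C₁cos(4x) + C₂sin(4x))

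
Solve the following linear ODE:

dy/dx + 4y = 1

Using integrating factor method:

General solution: y = 1/4 + Ce^(-4x)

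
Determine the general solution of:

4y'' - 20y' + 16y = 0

Characteristic equation: 4r² - 20r + 16 = 0
Divide by 4: r² - 5r + 4 = 0
Roots: r = 4, 1 (distinct real)
General solution: y = C₁e^(4x) + C₂e^x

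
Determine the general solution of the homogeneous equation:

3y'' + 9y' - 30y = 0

Characteristic equation: 3r² + 9r - 30 = 0
Divide by 3: r² + 3r - 10 = 0
Roots: r = 2, -5 (distinct real)
General solution: y = C₁e^(2x) + C₂e^(-5x)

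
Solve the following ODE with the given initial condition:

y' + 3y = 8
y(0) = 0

General solution: y = 8/3 + Ce^(-3x)
Applying y(0) = 0: C = 0 - 8/3 = -8/3
Particular solution: y = 8/3 - (8/3)e^(-3x)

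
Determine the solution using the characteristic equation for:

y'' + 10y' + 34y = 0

Characteristic equation: r² + 10r + 34 = 0
Roots: r = -5 ± 3i (complex conjugates)
General solution: y = e^(-5x)(C₁cos(3x) + C₂sin(3x))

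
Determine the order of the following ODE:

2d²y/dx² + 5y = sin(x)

The order is 2 (highest derivative is of order 2).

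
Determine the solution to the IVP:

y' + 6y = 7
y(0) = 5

General solution: y = 7/6 + Ce^(-6x)
Applying y(0) = 5: C = 5 - 7/6 = 23/6
Particular solution: y = 7/6 + (23/6)e^(-6x)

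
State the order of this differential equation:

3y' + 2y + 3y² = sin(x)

The order is 1 (highest derivative is of order 1).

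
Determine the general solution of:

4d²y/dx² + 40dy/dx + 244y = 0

Characteristic equation: 4r² + 40r + 244 = 0
Divide by 4: r² + 10r + 61 = 0
Roots: r = -5 ± 6i (complex conjugates)
General solution: y = e^(-5x)(C₁cos(6x) + C₂sin(6x))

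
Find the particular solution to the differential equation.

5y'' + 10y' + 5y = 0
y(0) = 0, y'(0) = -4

General solution: y = (C₁ + C₂x)e^(-x)
Repeated root r = -1
Applying ICs: C₁ = 0, C₂ = -4
Particular solution: y = -4xe^(-x)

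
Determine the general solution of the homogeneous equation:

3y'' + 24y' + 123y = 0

Characteristic equation: 3r² + 24r + 123 = 0
Divide by 3: r² + 8r + 41 = 0
Roots: r = -4 ± 5i (complex conjugates)
General solution: y = e^(-4x)(C₁cos(5x) + C₂sin(5x))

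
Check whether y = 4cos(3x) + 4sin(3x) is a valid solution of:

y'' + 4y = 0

Verification:
y'' = -36cos(3x) - 36sin(3x)
y'' + 4y ≠ 0 (frequency mismatch: got 9 instead of 4)

No, it is not a solution.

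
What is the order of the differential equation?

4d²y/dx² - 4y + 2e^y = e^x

The order is 2 (highest derivative is of order 2).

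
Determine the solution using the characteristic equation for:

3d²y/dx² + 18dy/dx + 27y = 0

Characteristic equation: 3r² + 18r + 27 = 0
Divide by 3: r² + 6r + 9 = 0
Factored: (r + 3)² = 0
Repeated root: r = -3
General solution: y = (C₁ + C₂x)e^(-3x)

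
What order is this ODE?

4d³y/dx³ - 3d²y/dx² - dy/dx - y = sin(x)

The order is 3 (highest derivative is of order 3).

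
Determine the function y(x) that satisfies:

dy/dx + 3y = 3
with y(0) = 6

General solution: y = 1 + Ce^(-3x)
Applying y(0) = 6: C = 6 - 1 = 5
Particular solution: y = 1 + 5e^(-3x)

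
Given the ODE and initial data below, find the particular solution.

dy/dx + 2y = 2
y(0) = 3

General solution: y = 1 + Ce^(-2x)
Applying y(0) = 3: C = 3 - 1 = 2
Particular solution: y = 1 + 2e^(-2x)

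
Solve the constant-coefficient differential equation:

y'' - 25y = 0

Characteristic equation: r² - 25 = 0
Roots: r = 5, -5 (distinct real)
General solution: y = C₁e^(5x) + C₂e^(-5x)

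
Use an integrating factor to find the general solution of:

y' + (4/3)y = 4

Using integrating factor method:

General solution: y = 3 + Ce^(-4x/3)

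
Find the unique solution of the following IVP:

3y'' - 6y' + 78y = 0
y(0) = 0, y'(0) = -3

General solution: y = e^x(C₁cos(5x) + C₂sin(5x))
Complex roots r = 1 ± 5i
Applying ICs: C₁ = 0, C₂ = -3/5
Particular solution: y = e^x(-(3/5)sin(5x))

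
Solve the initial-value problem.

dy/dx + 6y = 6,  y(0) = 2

General solution: y = 1 + Ce^(-6x)
Applying y(0) = 2: C = 2 - 1 = 1
Particular solution: y = 1 + e^(-6x)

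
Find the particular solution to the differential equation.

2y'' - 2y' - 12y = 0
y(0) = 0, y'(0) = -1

General solution: y = C₁e^(3x) + C₂e^(-2x)
Applying ICs: C₁ = -1/5, C₂ = 1/5
Particular solution: y = -(1/5)e^(3x) + (1/5)e^(-2x)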